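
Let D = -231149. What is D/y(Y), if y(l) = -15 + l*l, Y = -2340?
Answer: -231149/5475585 ≈ -0.042215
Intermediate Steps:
y(l) = -15 + l**2
D/y(Y) = -231149/(-15 + (-2340)**2) = -231149/(-15 + 5475600) = -231149/5475585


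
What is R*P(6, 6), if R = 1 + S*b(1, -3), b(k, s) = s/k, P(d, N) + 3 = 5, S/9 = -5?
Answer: 272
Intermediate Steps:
S = -45 (S = 9*(-5) = -45)
P(d, N) = 2 (P(d, N) = -3 + 5 = 2)
R = 136 (R = 1 - (-135)/1 = 1 - (-135) = 1 - 45*(-3) = 1 + 135 = 136)
R*P(6, 6) = 136*2 = 272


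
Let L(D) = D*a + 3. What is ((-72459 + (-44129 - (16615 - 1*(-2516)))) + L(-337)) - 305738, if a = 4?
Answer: -442802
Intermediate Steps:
L(D) = 3 + 4*D (L(D) = D*4 + 3 = 4*D + 3 = 3 + 4*D)
((-72459 + (-44129 - (16615 - 1*(-2516)))) + L(-337)) - 305738 = ((-72459 + (-44129 - (16615 - 1*(-2516)))) + (3 + 4*(-337))) - 305738 = ((-72459 + (-44129 - (16615 + 2516))) + (3 - 1348)) - 305738 = ((-72459 + (-44129 - 1*19131)) - 1345) - 305738 = ((-72459 + (-44129 - 19131)) - 1345) - 305738 = ((-72459 - 63260) - 1345) - 305738 = (-135719 - 1345) - 305738 = -137064 - 305738 = -442802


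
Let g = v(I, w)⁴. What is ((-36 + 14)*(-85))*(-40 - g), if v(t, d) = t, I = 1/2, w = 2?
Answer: -599335/8 ≈ -74917.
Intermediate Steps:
I = ½ ≈ 0.50000
g = 1/16 (g = (½)⁴ = 1/16 ≈ 0.062500)
((-36 + 14)*(-85))*(-40 - g) = ((-36 + 14)*(-85))*(-40 - 1*1/16) = (-22*(-85))*(-40 - 1/16) = 1870*(-641/16) = -599335/8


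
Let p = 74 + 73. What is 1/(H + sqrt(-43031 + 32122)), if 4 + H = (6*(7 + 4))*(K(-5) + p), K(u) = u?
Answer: 9368/87770333 - I*sqrt(10909)/87770333 ≈ 0.00010673 - 1.19e-6*I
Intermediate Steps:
p = 147
H = 9368 (H = -4 + (6*(7 + 4))*(-5 + 147) = -4 + (6*11)*142 = -4 + 66*142 = -4 + 9372 = 9368)
1/(H + sqrt(-43031 + 32122)) = 1/(9368 + sqrt(-43031 + 32122)) = 1/(9368 + sqrt(-10909)) = 1/(9368 + I*sqrt(10909))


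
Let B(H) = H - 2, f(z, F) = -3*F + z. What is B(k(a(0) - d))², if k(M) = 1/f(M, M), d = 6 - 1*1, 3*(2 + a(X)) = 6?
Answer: 361/100 ≈ 3.6100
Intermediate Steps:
a(X) = 0 (a(X) = -2 + (⅓)*6 = -2 + 2 = 0)
f(z, F) = z - 3*F
d = 5 (d = 6 - 1 = 5)
k(M) = -1/(2*M) (k(M) = 1/(M - 3*M) = 1/(-2*M) = -1/(2*M))
B(H) = -2 + H
B(k(a(0) - d))² = (-2 - 1/(2*(0 - 1*5)))² = (-2 - 1/(2*(0 - 5)))² = (-2 - ½/(-5))² = (-2 - ½*(-⅕))² = (-2 + ⅒)² = (-19/10)² = 361/100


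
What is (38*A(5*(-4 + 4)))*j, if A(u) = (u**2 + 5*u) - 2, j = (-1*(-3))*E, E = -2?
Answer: 456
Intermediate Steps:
j = -6 (j = -1*(-3)*(-2) = 3*(-2) = -6)
A(u) = -2 + u**2 + 5*u
(38*A(5*(-4 + 4)))*j = (38*(-2 + (5*(-4 + 4))**2 + 5*(5*(-4 + 4))))*(-6) = (38*(-2 + (5*0)**2 + 5*(5*0)))*(-6) = (38*(-2 + 0**2 + 5*0))*(-6) = (38*(-2 + 0 + 0))*(-6) = (38*(-2))*(-6) = -76*(-6) = 456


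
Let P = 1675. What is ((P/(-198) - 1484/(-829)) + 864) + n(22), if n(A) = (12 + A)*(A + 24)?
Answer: 397442033/164142 ≈ 2421.3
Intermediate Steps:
n(A) = (12 + A)*(24 + A)
((P/(-198) - 1484/(-829)) + 864) + n(22) = ((1675/(-198) - 1484/(-829)) + 864) + (288 + 22² + 36*22) = ((1675*(-1/198) - 1484*(-1/829)) + 864) + (288 + 484 + 792) = ((-1675/198 + 1484/829) + 864) + 1564 = (-1094743/164142 + 864) + 1564 = 140723945/164142 + 1564 = 397442033/164142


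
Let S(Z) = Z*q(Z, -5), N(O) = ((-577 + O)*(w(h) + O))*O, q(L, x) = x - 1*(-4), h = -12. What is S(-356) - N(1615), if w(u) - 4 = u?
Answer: -2693926234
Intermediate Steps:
w(u) = 4 + u
q(L, x) = 4 + x (q(L, x) = x + 4 = 4 + x)
N(O) = O*(-577 + O)*(-8 + O) (N(O) = ((-577 + O)*((4 - 12) + O))*O = ((-577 + O)*(-8 + O))*O = O*(-577 + O)*(-8 + O))
S(Z) = -Z (S(Z) = Z*(4 - 5) = Z*(-1) = -Z)
S(-356) - N(1615) = -1*(-356) - 1615*(4616 + 1615² - 585*1615) = 356 - 1615*(4616 + 2608225 - 944775) = 356 - 1615*1668066 = 356 - 1*2693926590 = 356 - 2693926590 = -2693926234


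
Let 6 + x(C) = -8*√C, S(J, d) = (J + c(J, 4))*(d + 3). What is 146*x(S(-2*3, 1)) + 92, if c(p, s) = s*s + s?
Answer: -784 - 2336*√14 ≈ -9524.5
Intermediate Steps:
c(p, s) = s + s² (c(p, s) = s² + s = s + s²)
S(J, d) = (3 + d)*(20 + J) (S(J, d) = (J + 4*(1 + 4))*(d + 3) = (J + 4*5)*(3 + d) = (J + 20)*(3 + d) = (20 + J)*(3 + d) = (3 + d)*(20 + J))
x(C) = -6 - 8*√C
146*x(S(-2*3, 1)) + 92 = 146*(-6 - 8*√(60 + 3*(-2*3) + 20*1 - 2*3*1)) + 92 = 146*(-6 - 8*√(60 + 3*(-6) + 20 - 6*1)) + 92 = 146*(-6 - 8*√(60 - 18 + 20 - 6)) + 92 = 146*(-6 - 16*√14) + 92 = (-876 - 2336*√14) + 92 = -784 - 2336*√14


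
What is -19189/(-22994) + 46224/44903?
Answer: 1924518323/1032499582 ≈ 1.8639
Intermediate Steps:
-19189/(-22994) + 46224/44903 = -19189*(-1/22994) + 46224*(1/44903) = 19189/22994 + 46224/44903 = 1924518323/1032499582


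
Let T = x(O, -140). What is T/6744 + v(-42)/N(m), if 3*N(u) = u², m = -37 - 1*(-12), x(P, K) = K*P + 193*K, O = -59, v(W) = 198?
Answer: -964883/526875 ≈ -1.8313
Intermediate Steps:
x(P, K) = 193*K + K*P
T = -18760 (T = -140*(193 - 59) = -140*134 = -18760)
m = -25 (m = -37 + 12 = -25)
N(u) = u²/3
T/6744 + v(-42)/N(m) = -18760/6744 + 198/(((⅓)*(-25)²)) = -18760*1/6744 + 198/(((⅓)*625)) = -2345/843 + 198/(625/3) = -2345/843 + 198*(3/625) = -2345/843 + 594/625 = -964883/526875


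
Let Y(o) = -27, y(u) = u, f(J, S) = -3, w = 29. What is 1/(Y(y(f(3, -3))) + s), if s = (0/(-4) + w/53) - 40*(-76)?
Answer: 53/159718 ≈ 0.00033183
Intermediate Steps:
s = 161149/53 (s = (0/(-4) + 29/53) - 40*(-76) = (0*(-¼) + 29*(1/53)) + 3040 = (0 + 29/53) + 3040 = 29/53 + 3040 = 161149/53 ≈ 3040.5)
1/(Y(y(f(3, -3))) + s) = 1/(-27 + 161149/53) = 1/(159718/53) = 53/159718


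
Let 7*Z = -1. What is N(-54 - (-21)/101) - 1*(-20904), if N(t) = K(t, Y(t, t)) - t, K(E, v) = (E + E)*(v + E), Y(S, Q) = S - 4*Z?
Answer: 2318632887/71407 ≈ 32471.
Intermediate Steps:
Z = -⅐ (Z = (⅐)*(-1) = -⅐ ≈ -0.14286)
Y(S, Q) = 4/7 + S (Y(S, Q) = S - 4*(-⅐) = S + 4/7 = 4/7 + S)
K(E, v) = 2*E*(E + v) (K(E, v) = (2*E)*(E + v) = 2*E*(E + v))
N(t) = -t + 2*t*(4/7 + 2*t) (N(t) = 2*t*(t + (4/7 + t)) - t = 2*t*(4/7 + 2*t) - t = -t + 2*t*(4/7 + 2*t))
N(-54 - (-21)/101) - 1*(-20904) = (-54 - (-21)/101)*(1 + 28*(-54 - (-21)/101))/7 - 1*(-20904) = (-54 - (-21)/101)*(1 + 28*(-54 - (-21)/101))/7 + 20904 = (-54 - 1*(-21/101))*(1 + 28*(-54 - 1*(-21/101)))/7 + 20904 = (-54 + 21/101)*(1 + 28*(-54 + 21/101))/7 + 20904 = (⅐)*(-5433/101)*(1 + 28*(-5433/101)) + 20904 = (⅐)*(-5433/101)*(1 - 152124/101) + 20904 = (⅐)*(-5433/101)*(-152023/101) + 20904 = 825940959/71407 + 20904 = 2318632887/71407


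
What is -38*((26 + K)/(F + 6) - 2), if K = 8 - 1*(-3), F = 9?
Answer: -266/15 ≈ -17.733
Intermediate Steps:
K = 11 (K = 8 + 3 = 11)
-38*((26 + K)/(F + 6) - 2) = -38*((26 + 11)/(9 + 6) - 2) = -38*(37/15 - 2) = -38*7/15 = -266/15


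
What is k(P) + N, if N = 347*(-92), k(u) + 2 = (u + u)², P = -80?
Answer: -6326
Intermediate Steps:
k(u) = -2 + 4*u² (k(u) = -2 + (u + u)² = -2 + (2*u)² = -2 + 4*u²)
N = -31924
k(P) + N = (-2 + 4*(-80)²) - 31924 = (-2 + 4*6400) - 31924 = (-2 + 25600) - 31924 = 25598 - 31924 = -6326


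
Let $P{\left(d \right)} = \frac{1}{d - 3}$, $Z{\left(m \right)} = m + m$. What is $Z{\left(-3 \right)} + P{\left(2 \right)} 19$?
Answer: $-25$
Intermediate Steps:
$Z{\left(m \right)} = 2 m$
$P{\left(d \right)} = \frac{1}{-3 + d}$
$Z{\left(-3 \right)} + P{\left(2 \right)} 19 = 2 \left(-3\right) + \frac{1}{-3 + 2} \cdot 19 = -6 + \frac{1}{-1} \cdot 19 = -6 - 19 = -25$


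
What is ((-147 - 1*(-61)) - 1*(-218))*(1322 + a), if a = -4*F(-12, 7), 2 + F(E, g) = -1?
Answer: 176088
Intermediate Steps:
F(E, g) = -3 (F(E, g) = -2 - 1 = -3)
a = 12 (a = -4*(-3) = 12)
((-147 - 1*(-61)) - 1*(-218))*(1322 + a) = ((-147 - 1*(-61)) - 1*(-218))*(1322 + 12) = ((-147 + 61) + 218)*1334 = (-86 + 218)*1334 = 132*1334 = 176088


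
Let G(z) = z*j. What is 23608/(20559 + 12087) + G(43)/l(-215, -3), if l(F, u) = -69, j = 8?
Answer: -533404/125143 ≈ -4.2624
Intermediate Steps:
G(z) = 8*z (G(z) = z*8 = 8*z)
23608/(20559 + 12087) + G(43)/l(-215, -3) = 23608/(20559 + 12087) + (8*43)/(-69) = 23608/32646 + 344*(-1/69) = 23608*(1/32646) - 344/69 = 11804/16323 - 344/69 = -533404/125143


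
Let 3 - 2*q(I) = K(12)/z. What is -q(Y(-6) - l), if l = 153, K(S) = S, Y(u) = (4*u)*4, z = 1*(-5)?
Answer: -27/10 ≈ -2.7000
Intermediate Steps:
z = -5
Y(u) = 16*u
q(I) = 27/10 (q(I) = 3/2 - 6/(-5) = 3/2 - 6*(-1)/5 = 3/2 - 1/2*(-12/5) = 3/2 + 6/5 = 27/10)
-q(Y(-6) - l) = -1*27/10 = -27/10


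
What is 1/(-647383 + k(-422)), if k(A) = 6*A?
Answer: -1/649915 ≈ -1.5387e-6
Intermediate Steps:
1/(-647383 + k(-422)) = 1/(-647383 + 6*(-422)) = 1/(-647383 - 2532) = 1/(-649915) = -1/649915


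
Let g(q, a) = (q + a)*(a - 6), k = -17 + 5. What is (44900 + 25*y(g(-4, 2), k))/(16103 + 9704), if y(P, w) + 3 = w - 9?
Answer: 44300/25807 ≈ 1.7166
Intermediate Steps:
k = -12
g(q, a) = (-6 + a)*(a + q) (g(q, a) = (a + q)*(-6 + a) = (-6 + a)*(a + q))
y(P, w) = -12 + w (y(P, w) = -3 + (w - 9) = -3 + (-9 + w) = -12 + w)
(44900 + 25*y(g(-4, 2), k))/(16103 + 9704) = (44900 + 25*(-12 - 12))/(16103 + 9704) = (44900 + 25*(-24))/25807 = (44900 - 600)*(1/25807) = 44300*(1/25807) = 44300/25807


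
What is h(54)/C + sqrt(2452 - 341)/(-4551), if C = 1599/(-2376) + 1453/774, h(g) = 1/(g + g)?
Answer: 946/123039 - sqrt(2111)/4551 ≈ -0.0024071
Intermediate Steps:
h(g) = 1/(2*g)
C = 4557/3784 (C = 1599*(-1/2376) + 1453*(1/774) = -533/792 + 1453/774 = 4557/3784 ≈ 1.2043)
h(54)/C + sqrt(2452 - 341)/(-4551) = ((1/2)/54)/(4557/3784) + sqrt(2452 - 341)/(-4551) = ((1/2)*(1/54))*(3784/4557) + sqrt(2111)*(-1/4551) = (1/108)*(3784/4557) - sqrt(2111)/4551 = 946/123039 - sqrt(2111)/4551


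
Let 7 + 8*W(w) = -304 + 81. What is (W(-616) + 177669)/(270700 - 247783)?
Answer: 710561/91668 ≈ 7.7515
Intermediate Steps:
W(w) = -115/4 (W(w) = -7/8 + (-304 + 81)/8 = -7/8 + (⅛)*(-223) = -7/8 - 223/8 = -115/4)
(W(-616) + 177669)/(270700 - 247783) = (-115/4 + 177669)/(270700 - 247783) = (710561/4)/22917 = (710561/4)*(1/22917) = 710561/91668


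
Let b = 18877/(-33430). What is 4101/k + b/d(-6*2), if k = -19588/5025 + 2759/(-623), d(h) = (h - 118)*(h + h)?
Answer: -15045790335683407/30548999925600 ≈ -492.51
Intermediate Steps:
d(h) = 2*h*(-118 + h) (d(h) = (-118 + h)*(2*h) = 2*h*(-118 + h))
b = -18877/33430 (b = 18877*(-1/33430) = -18877/33430 ≈ -0.56467)
k = -292891/35175 (k = -19588*1/5025 + 2759*(-1/623) = -19588/5025 - 31/7 = -292891/35175 ≈ -8.3267)
4101/k + b/d(-6*2) = 4101/(-292891/35175) - 18877*(-1/(24*(-118 - 6*2)))/33430 = 4101*(-35175/292891) - 18877*(-1/(24*(-118 - 12)))/33430 = -144252675/292891 - 18877/(33430*(2*(-12)*(-130))) = -144252675/292891 - 18877/33430/3120 = -144252675/292891 - 18877/33430*1/3120 = -144252675/292891 - 18877/104301600 = -15045790335683407/30548999925600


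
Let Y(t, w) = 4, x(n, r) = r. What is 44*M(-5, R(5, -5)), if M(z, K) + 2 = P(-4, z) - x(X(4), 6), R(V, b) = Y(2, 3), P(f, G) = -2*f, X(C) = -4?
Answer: 0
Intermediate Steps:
R(V, b) = 4
M(z, K) = 0 (M(z, K) = -2 + (-2*(-4) - 1*6) = -2 + (8 - 6) = -2 + 2 = 0)
44*M(-5, R(5, -5)) = 44*0 = 0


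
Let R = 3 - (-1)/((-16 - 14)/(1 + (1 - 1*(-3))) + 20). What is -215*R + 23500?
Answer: 319755/14 ≈ 22840.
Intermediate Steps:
R = 43/14 (R = 3 - (-1)/(-30/(1 + (1 + 3)) + 20) = 3 - (-1)/(-30/(1 + 4) + 20) = 3 - (-1)/(-30/5 + 20) = 3 - (-1)/(-30*⅕ + 20) = 3 - (-1)/(-6 + 20) = 3 - (-1)/14 = 3 - 1*(-1/14) = 3 + 1/14 = 43/14 ≈ 3.0714)
-215*R + 23500 = -215*43/14 + 23500 = -9245/14 + 23500 = 319755/14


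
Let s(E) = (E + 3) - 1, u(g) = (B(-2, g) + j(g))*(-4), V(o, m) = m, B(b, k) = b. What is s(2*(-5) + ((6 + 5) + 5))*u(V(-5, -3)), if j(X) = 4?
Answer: -64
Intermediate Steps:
u(g) = -8 (u(g) = (-2 + 4)*(-4) = 2*(-4) = -8)
s(E) = 2 + E (s(E) = (3 + E) - 1 = 2 + E)
s(2*(-5) + ((6 + 5) + 5))*u(V(-5, -3)) = (2 + (2*(-5) + ((6 + 5) + 5)))*(-8) = (2 + (-10 + (11 + 5)))*(-8) = (2 + (-10 + 16))*(-8) = (2 + 6)*(-8) = 8*(-8) = -64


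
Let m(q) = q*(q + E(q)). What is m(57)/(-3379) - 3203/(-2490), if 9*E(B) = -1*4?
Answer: 2796007/8413710 ≈ 0.33232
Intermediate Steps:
E(B) = -4/9 (E(B) = (-1*4)/9 = (⅑)*(-4) = -4/9)
m(q) = q*(-4/9 + q) (m(q) = q*(q - 4/9) = q*(-4/9 + q))
m(57)/(-3379) - 3203/(-2490) = ((⅑)*57*(-4 + 9*57))/(-3379) - 3203/(-2490) = ((⅑)*57*(-4 + 513))*(-1/3379) - 3203*(-1/2490) = ((⅑)*57*509)*(-1/3379) + 3203/2490 = (9671/3)*(-1/3379) + 3203/2490 = -9671/10137 + 3203/2490 = 2796007/8413710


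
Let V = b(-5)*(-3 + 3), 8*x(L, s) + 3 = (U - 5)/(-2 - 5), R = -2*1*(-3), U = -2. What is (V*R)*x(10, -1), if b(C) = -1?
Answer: 0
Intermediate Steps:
R = 6 (R = -2*(-3) = 6)
x(L, s) = -¼ (x(L, s) = -3/8 + ((-2 - 5)/(-2 - 5))/8 = -3/8 + (-7/(-7))/8 = -3/8 + (-7*(-⅐))/8 = -3/8 + (⅛)*1 = -3/8 + ⅛ = -¼)
V = 0 (V = -(-3 + 3) = -1*0 = 0)
(V*R)*x(10, -1) = (0*6)*(-¼) = 0*(-¼) = 0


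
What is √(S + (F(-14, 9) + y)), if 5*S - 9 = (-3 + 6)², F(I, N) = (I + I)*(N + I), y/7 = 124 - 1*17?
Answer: √22315/5 ≈ 29.876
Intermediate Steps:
y = 749 (y = 7*(124 - 1*17) = 7*(124 - 17) = 7*107 = 749)
F(I, N) = 2*I*(I + N) (F(I, N) = (2*I)*(I + N) = 2*I*(I + N))
S = 18/5 (S = 9/5 + (-3 + 6)²/5 = 9/5 + (⅕)*3² = 9/5 + (⅕)*9 = 9/5 + 9/5 = 18/5 ≈ 3.6000)
√(S + (F(-14, 9) + y)) = √(18/5 + (2*(-14)*(-14 + 9) + 749)) = √(18/5 + (2*(-14)*(-5) + 749)) = √(18/5 + (140 + 749)) = √(18/5 + 889) = √(4463/5) = √22315/5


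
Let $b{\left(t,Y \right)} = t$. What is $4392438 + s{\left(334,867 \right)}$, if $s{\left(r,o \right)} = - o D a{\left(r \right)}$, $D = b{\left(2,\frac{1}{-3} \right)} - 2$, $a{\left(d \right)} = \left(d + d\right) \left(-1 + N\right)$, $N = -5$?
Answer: $4392438$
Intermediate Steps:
$a{\left(d \right)} = - 12 d$ ($a{\left(d \right)} = \left(d + d\right) \left(-1 - 5\right) = 2 d \left(-6\right) = - 12 d$)
$D = 0$ ($D = 2 - 2 = 0$)
$s{\left(r,o \right)} = 0$ ($s{\left(r,o \right)} = - o 0 \left(- 12 r\right) = 0 \left(- 12 r\right) = 0$)
$4392438 + s{\left(334,867 \right)} = 4392438 + 0 = 4392438$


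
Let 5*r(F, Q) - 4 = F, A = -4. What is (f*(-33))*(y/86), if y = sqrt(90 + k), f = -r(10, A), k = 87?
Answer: 231*sqrt(177)/215 ≈ 14.294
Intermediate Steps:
r(F, Q) = 4/5 + F/5
f = -14/5 (f = -(4/5 + (1/5)*10) = -(4/5 + 2) = -1*14/5 = -14/5 ≈ -2.8000)
y = sqrt(177) (y = sqrt(90 + 87) = sqrt(177) ≈ 13.304)
(f*(-33))*(y/86) = (-14/5*(-33))*(sqrt(177)/86) = 462*(sqrt(177)*(1/86))/5 = 462*(sqrt(177)/86)/5 = 231*sqrt(177)/215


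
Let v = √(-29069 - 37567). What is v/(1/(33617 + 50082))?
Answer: 502194*I*√1851 ≈ 2.1606e+7*I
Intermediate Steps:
v = 6*I*√1851 (v = √(-66636) = 6*I*√1851 ≈ 258.14*I)
v/(1/(33617 + 50082)) = (6*I*√1851)/(1/(33617 + 50082)) = (6*I*√1851)/(1/83699) = (6*I*√1851)*83699 = 502194*I*√1851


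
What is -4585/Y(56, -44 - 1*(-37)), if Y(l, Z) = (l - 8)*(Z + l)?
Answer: -655/336 ≈ -1.9494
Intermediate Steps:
Y(l, Z) = (-8 + l)*(Z + l)
-4585/Y(56, -44 - 1*(-37)) = -4585/(56² - 8*(-44 - 1*(-37)) - 8*56 + (-44 - 1*(-37))*56) = -4585/(3136 - 8*(-44 + 37) - 448 + (-44 + 37)*56) = -4585/(3136 - 8*(-7) - 448 - 7*56) = -4585/(3136 + 56 - 448 - 392) = -4585/2352 = -4585*1/2352 = -655/336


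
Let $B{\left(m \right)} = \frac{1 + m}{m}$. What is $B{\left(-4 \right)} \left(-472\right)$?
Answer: $-354$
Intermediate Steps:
$B{\left(m \right)} = \frac{1 + m}{m}$
$B{\left(-4 \right)} \left(-472\right) = \frac{1 - 4}{-4} \left(-472\right) = \left(- \frac{1}{4}\right) \left(-3\right) \left(-472\right) = \frac{3}{4} \left(-472\right) = -354$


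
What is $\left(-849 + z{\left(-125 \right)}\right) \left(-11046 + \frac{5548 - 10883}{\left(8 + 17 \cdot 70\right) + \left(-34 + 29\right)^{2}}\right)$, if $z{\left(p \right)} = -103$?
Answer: $\frac{12865892536}{1223} \approx 1.052 \cdot 10^{7}$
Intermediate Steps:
$\left(-849 + z{\left(-125 \right)}\right) \left(-11046 + \frac{5548 - 10883}{\left(8 + 17 \cdot 70\right) + \left(-34 + 29\right)^{2}}\right) = \left(-849 - 103\right) \left(-11046 + \frac{5548 - 10883}{\left(8 + 17 \cdot 70\right) + \left(-34 + 29\right)^{2}}\right) = - 952 \left(-11046 - \frac{5335}{\left(8 + 1190\right) + \left(-5\right)^{2}}\right) = - 952 \left(-11046 - \frac{5335}{1198 + 25}\right) = - 952 \left(-11046 - \frac{5335}{1223}\right) = \left(-952\right) \left(- \frac{13514593}{1223}\right) = \frac{12865892536}{1223}$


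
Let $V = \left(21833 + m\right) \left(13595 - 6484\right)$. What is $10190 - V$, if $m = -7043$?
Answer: $-105161500$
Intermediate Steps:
$V = 105171690$ ($V = \left(21833 - 7043\right) \left(13595 - 6484\right) = 14790 \cdot 7111 = 105171690$)
$10190 - V = 10190 - 105171690 = -105161500$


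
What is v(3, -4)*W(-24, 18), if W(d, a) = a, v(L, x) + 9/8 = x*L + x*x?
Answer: 207/4 ≈ 51.750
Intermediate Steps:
v(L, x) = -9/8 + x² + L*x (v(L, x) = -9/8 + (x*L + x*x) = -9/8 + (L*x + x²) = -9/8 + (x² + L*x) = -9/8 + x² + L*x)
v(3, -4)*W(-24, 18) = (-9/8 + (-4)² + 3*(-4))*18 = (-9/8 + 16 - 12)*18 = (23/8)*18 = 207/4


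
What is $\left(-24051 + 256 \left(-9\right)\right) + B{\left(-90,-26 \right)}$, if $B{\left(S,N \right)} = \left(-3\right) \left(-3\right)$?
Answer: $-26346$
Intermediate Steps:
$B{\left(S,N \right)} = 9$
$\left(-24051 + 256 \left(-9\right)\right) + B{\left(-90,-26 \right)} = \left(-24051 + 256 \left(-9\right)\right) + 9 = \left(-24051 - 2304\right) + 9 = -26355 + 9 = -26346$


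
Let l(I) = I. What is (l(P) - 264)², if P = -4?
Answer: 71824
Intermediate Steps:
(l(P) - 264)² = (-4 - 264)² = (-268)² = 71824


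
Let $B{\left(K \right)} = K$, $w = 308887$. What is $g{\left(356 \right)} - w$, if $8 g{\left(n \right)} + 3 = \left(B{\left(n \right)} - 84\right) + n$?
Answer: $- \frac{2470471}{8} \approx -3.0881 \cdot 10^{5}$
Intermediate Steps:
$g{\left(n \right)} = - \frac{87}{8} + \frac{n}{4}$ ($g{\left(n \right)} = - \frac{3}{8} + \frac{\left(n - 84\right) + n}{8} = - \frac{3}{8} + \frac{\left(-84 + n\right) + n}{8} = - \frac{3}{8} + \frac{-84 + 2 n}{8} = - \frac{3}{8} + \left(- \frac{21}{2} + \frac{n}{4}\right) = - \frac{87}{8} + \frac{n}{4}$)
$g{\left(356 \right)} - w = \left(- \frac{87}{8} + \frac{1}{4} \cdot 356\right) - 308887 = \left(- \frac{87}{8} + 89\right) - 308887 = \frac{625}{8} - 308887 = - \frac{2470471}{8}$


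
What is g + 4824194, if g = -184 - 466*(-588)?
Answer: 5098018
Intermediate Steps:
g = 273824 (g = -184 + 274008 = 273824)
g + 4824194 = 273824 + 4824194 = 5098018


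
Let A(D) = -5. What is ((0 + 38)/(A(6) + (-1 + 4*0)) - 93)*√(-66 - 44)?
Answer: -298*I*√110/3 ≈ -1041.8*I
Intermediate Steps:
((0 + 38)/(A(6) + (-1 + 4*0)) - 93)*√(-66 - 44) = ((0 + 38)/(-5 + (-1 + 4*0)) - 93)*√(-66 - 44) = (38/(-5 + (-1 + 0)) - 93)*√(-110) = (38/(-5 - 1) - 93)*(I*√110) = (38/(-6) - 93)*(I*√110) = (38*(-⅙) - 93)*(I*√110) = (-19/3 - 93)*(I*√110) = -298*I*√110/3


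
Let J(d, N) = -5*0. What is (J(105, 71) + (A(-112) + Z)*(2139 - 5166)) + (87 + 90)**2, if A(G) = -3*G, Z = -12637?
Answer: 37266456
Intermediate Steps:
J(d, N) = 0
(J(105, 71) + (A(-112) + Z)*(2139 - 5166)) + (87 + 90)**2 = (0 + (-3*(-112) - 12637)*(2139 - 5166)) + (87 + 90)**2 = (0 + (336 - 12637)*(-3027)) + 177**2 = (0 - 12301*(-3027)) + 31329 = (0 + 37235127) + 31329 = 37235127 + 31329 = 37266456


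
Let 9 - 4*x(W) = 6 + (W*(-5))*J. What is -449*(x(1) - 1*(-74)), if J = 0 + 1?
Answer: -34124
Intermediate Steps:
J = 1
x(W) = ¾ + 5*W/4 (x(W) = 9/4 - (6 + (W*(-5))*1)/4 = 9/4 - (6 - 5*W*1)/4 = 9/4 - (6 - 5*W)/4 = 9/4 + (-3/2 + 5*W/4) = ¾ + 5*W/4)
-449*(x(1) - 1*(-74)) = -449*((¾ + (5/4)*1) - 1*(-74)) = -449*((¾ + 5/4) + 74) = -449*(2 + 74) = -449*76 = -34124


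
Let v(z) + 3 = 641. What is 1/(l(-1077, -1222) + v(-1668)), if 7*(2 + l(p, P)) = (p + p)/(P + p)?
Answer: 16093/10237302 ≈ 0.0015720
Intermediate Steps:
v(z) = 638 (v(z) = -3 + 641 = 638)
l(p, P) = -2 + 2*p/(7*(P + p)) (l(p, P) = -2 + ((p + p)/(P + p))/7 = -2 + ((2*p)/(P + p))/7 = -2 + (2*p/(P + p))/7 = -2 + 2*p/(7*(P + p)))
1/(l(-1077, -1222) + v(-1668)) = 1/((-2*(-1222) - 12/7*(-1077))/(-1222 - 1077) + 638) = 1/((2444 + 12924/7)/(-2299) + 638) = 1/(-1/2299*30032/7 + 638) = 1/(-30032/16093 + 638) = 1/(10237302/16093) = 16093/10237302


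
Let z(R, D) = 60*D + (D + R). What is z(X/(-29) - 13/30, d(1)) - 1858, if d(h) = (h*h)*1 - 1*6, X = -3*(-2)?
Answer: -1882367/870 ≈ -2163.6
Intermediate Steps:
X = 6
d(h) = -6 + h² (d(h) = h²*1 - 6 = h² - 6 = -6 + h²)
z(R, D) = R + 61*D
z(X/(-29) - 13/30, d(1)) - 1858 = ((6/(-29) - 13/30) + 61*(-6 + 1²)) - 1858 = ((6*(-1/29) - 13*1/30) + 61*(-6 + 1)) - 1858 = ((-6/29 - 13/30) + 61*(-5)) - 1858 = (-557/870 - 305) - 1858 = -265907/870 - 1858 = -1882367/870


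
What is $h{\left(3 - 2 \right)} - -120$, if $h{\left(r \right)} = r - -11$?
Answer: $132$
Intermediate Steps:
$h{\left(r \right)} = 11 + r$ ($h{\left(r \right)} = r + 11 = 11 + r$)
$h{\left(3 - 2 \right)} - -120 = \left(11 + \left(3 - 2\right)\right) - -120 = \left(11 + \left(3 - 2\right)\right) + 120 = \left(11 + 1\right) + 120 = 12 + 120 = 132$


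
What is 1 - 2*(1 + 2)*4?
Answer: -23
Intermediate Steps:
1 - 2*(1 + 2)*4 = 1 - 6*4 = 1 - 2*12 = 1 - 24 = -23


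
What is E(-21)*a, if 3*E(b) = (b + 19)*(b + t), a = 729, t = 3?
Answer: 8748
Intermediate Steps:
E(b) = (3 + b)*(19 + b)/3 (E(b) = ((b + 19)*(b + 3))/3 = ((19 + b)*(3 + b))/3 = ((3 + b)*(19 + b))/3 = (3 + b)*(19 + b)/3)
E(-21)*a = (19 + (⅓)*(-21)² + (22/3)*(-21))*729 = (19 + (⅓)*441 - 154)*729 = (19 + 147 - 154)*729 = 12*729 = 8748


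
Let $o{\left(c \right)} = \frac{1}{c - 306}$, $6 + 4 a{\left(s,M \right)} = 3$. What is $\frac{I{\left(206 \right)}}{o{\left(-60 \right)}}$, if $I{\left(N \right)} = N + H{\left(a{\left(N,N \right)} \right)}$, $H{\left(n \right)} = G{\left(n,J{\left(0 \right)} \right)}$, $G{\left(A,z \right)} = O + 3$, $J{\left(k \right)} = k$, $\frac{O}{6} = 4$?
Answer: $-85278$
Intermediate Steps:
$O = 24$ ($O = 6 \cdot 4 = 24$)
$a{\left(s,M \right)} = - \frac{3}{4}$ ($a{\left(s,M \right)} = - \frac{3}{2} + \frac{1}{4} \cdot 3 = - \frac{3}{2} + \frac{3}{4} = - \frac{3}{4}$)
$G{\left(A,z \right)} = 27$ ($G{\left(A,z \right)} = 24 + 3 = 27$)
$o{\left(c \right)} = \frac{1}{-306 + c}$
$H{\left(n \right)} = 27$
$I{\left(N \right)} = 27 + N$ ($I{\left(N \right)} = N + 27 = 27 + N$)
$\frac{I{\left(206 \right)}}{o{\left(-60 \right)}} = \frac{27 + 206}{\frac{1}{-306 - 60}} = \frac{233}{\frac{1}{-366}} = \frac{233}{- \frac{1}{366}} = 233 \left(-366\right) = -85278$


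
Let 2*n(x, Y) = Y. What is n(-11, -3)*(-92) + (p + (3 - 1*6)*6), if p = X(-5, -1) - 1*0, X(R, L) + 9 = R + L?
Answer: 105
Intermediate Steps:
X(R, L) = -9 + L + R (X(R, L) = -9 + (R + L) = -9 + (L + R) = -9 + L + R)
n(x, Y) = Y/2
p = -15 (p = (-9 - 1 - 5) - 1*0 = -15 + 0 = -15)
n(-11, -3)*(-92) + (p + (3 - 1*6)*6) = ((½)*(-3))*(-92) + (-15 + (3 - 1*6)*6) = -3/2*(-92) + (-15 + (3 - 6)*6) = 138 + (-15 - 3*6) = 138 + (-15 - 18) = 138 - 33 = 105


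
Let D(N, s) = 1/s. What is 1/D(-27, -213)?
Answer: -213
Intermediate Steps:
1/D(-27, -213) = 1/(1/(-213)) = 1/(-1/213) = -213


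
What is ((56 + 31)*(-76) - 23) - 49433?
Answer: -56068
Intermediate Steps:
((56 + 31)*(-76) - 23) - 49433 = (87*(-76) - 23) - 49433 = (-6612 - 23) - 49433 = -6635 - 49433 = -56068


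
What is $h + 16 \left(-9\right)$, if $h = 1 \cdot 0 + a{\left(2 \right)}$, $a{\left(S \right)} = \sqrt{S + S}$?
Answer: $-142$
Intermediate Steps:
$a{\left(S \right)} = \sqrt{2} \sqrt{S}$ ($a{\left(S \right)} = \sqrt{2 S} = \sqrt{2} \sqrt{S}$)
$h = 2$ ($h = 1 \cdot 0 + \sqrt{2} \sqrt{2} = 0 + 2 = 2$)
$h + 16 \left(-9\right) = 2 + 16 \left(-9\right) = 2 - 144 = -142$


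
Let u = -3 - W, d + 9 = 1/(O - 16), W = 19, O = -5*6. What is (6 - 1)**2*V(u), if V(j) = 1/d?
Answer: -230/83 ≈ -2.7711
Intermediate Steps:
O = -30
d = -415/46 (d = -9 + 1/(-30 - 16) = -9 + 1/(-46) = -9 - 1/46 = -415/46 ≈ -9.0217)
u = -22 (u = -3 - 1*19 = -3 - 19 = -22)
V(j) = -46/415 (V(j) = 1/(-415/46) = -46/415)
(6 - 1)**2*V(u) = (6 - 1)**2*(-46/415) = 5**2*(-46/415) = 25*(-46/415) = -230/83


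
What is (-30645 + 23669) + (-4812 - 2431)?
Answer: -14219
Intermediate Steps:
(-30645 + 23669) + (-4812 - 2431) = -6976 - 7243 = -14219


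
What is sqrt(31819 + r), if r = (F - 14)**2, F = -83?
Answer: 2*sqrt(10307) ≈ 203.05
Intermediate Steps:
r = 9409 (r = (-83 - 14)**2 = (-97)**2 = 9409)
sqrt(31819 + r) = sqrt(31819 + 9409) = sqrt(41228) = 2*sqrt(10307)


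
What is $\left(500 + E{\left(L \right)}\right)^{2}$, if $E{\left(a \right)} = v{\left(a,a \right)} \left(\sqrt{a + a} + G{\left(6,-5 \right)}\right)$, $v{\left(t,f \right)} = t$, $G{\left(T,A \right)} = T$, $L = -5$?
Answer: $220650 - 4700 i \sqrt{10} \approx 2.2065 \cdot 10^{5} - 14863.0 i$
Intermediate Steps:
$E{\left(a \right)} = a \left(6 + \sqrt{2} \sqrt{a}\right)$ ($E{\left(a \right)} = a \left(\sqrt{a + a} + 6\right) = a \left(\sqrt{2 a} + 6\right) = a \left(\sqrt{2} \sqrt{a} + 6\right) = a \left(6 + \sqrt{2} \sqrt{a}\right)$)
$\left(500 + E{\left(L \right)}\right)^{2} = \left(500 - 5 \left(6 + \sqrt{2} \sqrt{-5}\right)\right)^{2} = \left(500 - 5 \left(6 + \sqrt{2} i \sqrt{5}\right)\right)^{2} = \left(500 - 5 \left(6 + i \sqrt{10}\right)\right)^{2} = \left(500 - \left(30 + 5 i \sqrt{10}\right)\right)^{2} = \left(470 - 5 i \sqrt{10}\right)^{2}$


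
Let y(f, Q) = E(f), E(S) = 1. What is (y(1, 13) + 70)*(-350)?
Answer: -24850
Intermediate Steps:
y(f, Q) = 1
(y(1, 13) + 70)*(-350) = (1 + 70)*(-350) = 71*(-350) = -24850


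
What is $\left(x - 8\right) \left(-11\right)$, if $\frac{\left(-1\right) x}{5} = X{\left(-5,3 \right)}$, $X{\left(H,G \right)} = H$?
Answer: $-187$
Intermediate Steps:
$x = 25$ ($x = \left(-5\right) \left(-5\right) = 25$)
$\left(x - 8\right) \left(-11\right) = \left(25 - 8\right) \left(-11\right) = 17 \left(-11\right) = -187$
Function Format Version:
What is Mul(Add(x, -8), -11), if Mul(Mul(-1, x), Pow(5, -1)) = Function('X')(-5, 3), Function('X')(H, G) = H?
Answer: -187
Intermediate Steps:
x = 25 (x = Mul(-5, -5) = 25)
Mul(Add(x, -8), -11) = Mul(Add(25, -8), -11) = Mul(17, -11) = -187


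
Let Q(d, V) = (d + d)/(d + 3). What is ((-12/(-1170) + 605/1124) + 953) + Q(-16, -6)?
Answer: 209538283/219180 ≈ 956.01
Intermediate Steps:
Q(d, V) = 2*d/(3 + d) (Q(d, V) = (2*d)/(3 + d) = 2*d/(3 + d))
((-12/(-1170) + 605/1124) + 953) + Q(-16, -6) = ((-12/(-1170) + 605/1124) + 953) + 2*(-16)/(3 - 16) = ((-12*(-1/1170) + 605*(1/1124)) + 953) + 2*(-16)/(-13) = ((2/195 + 605/1124) + 953) + 2*(-16)*(-1/13) = (120223/219180 + 953) + 32/13 = 208998763/219180 + 32/13 = 209538283/219180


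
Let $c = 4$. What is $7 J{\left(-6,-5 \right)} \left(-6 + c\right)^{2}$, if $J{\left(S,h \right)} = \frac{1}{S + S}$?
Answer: $- \frac{7}{3} \approx -2.3333$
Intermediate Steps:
$J{\left(S,h \right)} = \frac{1}{2 S}$
$7 J{\left(-6,-5 \right)} \left(-6 + c\right)^{2} = 7 \frac{1}{2 \left(-6\right)} \left(-6 + 4\right)^{2} = 7 \cdot \frac{1}{2} \left(- \frac{1}{6}\right) \left(-2\right)^{2} = 7 \left(- \frac{1}{12}\right) 4 = \left(- \frac{7}{12}\right) 4 = - \frac{7}{3}$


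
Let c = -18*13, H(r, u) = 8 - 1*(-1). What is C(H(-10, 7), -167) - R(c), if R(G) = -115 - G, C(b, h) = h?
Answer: -286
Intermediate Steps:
H(r, u) = 9 (H(r, u) = 8 + 1 = 9)
c = -234
C(H(-10, 7), -167) - R(c) = -167 - (-115 - 1*(-234)) = -167 - (-115 + 234) = -167 - 1*119 = -167 - 119 = -286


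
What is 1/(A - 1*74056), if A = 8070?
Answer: -1/65986 ≈ -1.5155e-5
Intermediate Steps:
1/(A - 1*74056) = 1/(8070 - 1*74056) = 1/(8070 - 74056) = 1/(-65986) = -1/65986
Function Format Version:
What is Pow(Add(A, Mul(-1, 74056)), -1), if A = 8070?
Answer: Rational(-1, 65986) ≈ -1.5155e-5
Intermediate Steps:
Pow(Add(A, Mul(-1, 74056)), -1) = Pow(Add(8070, Mul(-1, 74056)), -1) = Pow(Add(8070, -74056), -1) = Pow(-65986, -1) = Rational(-1, 65986)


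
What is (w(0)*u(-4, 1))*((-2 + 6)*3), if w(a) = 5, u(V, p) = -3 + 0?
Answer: -180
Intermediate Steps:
u(V, p) = -3
(w(0)*u(-4, 1))*((-2 + 6)*3) = (5*(-3))*((-2 + 6)*3) = -60*3 = -15*12 = -180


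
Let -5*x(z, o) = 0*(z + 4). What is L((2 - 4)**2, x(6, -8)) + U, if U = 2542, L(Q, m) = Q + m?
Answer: 2546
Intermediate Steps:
x(z, o) = 0 (x(z, o) = -0*(z + 4) = -0*(4 + z) = -1/5*0 = 0)
L((2 - 4)**2, x(6, -8)) + U = ((2 - 4)**2 + 0) + 2542 = ((-2)**2 + 0) + 2542 = (4 + 0) + 2542 = 4 + 2542 = 2546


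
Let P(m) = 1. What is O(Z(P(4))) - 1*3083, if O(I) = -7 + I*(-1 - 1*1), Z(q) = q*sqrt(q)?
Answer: -3092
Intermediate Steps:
Z(q) = q**(3/2)
O(I) = -7 - 2*I (O(I) = -7 + I*(-1 - 1) = -7 + I*(-2) = -7 - 2*I)
O(Z(P(4))) - 1*3083 = (-7 - 2*1**(3/2)) - 1*3083 = (-7 - 2*1) - 3083 = (-7 - 2) - 3083 = -9 - 3083 = -3092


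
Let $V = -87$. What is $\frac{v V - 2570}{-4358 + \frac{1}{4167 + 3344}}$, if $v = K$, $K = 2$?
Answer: $\frac{20610184}{32732937} \approx 0.62965$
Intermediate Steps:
$v = 2$
$\frac{v V - 2570}{-4358 + \frac{1}{4167 + 3344}} = \frac{2 \left(-87\right) - 2570}{-4358 + \frac{1}{4167 + 3344}} = \frac{-174 - 2570}{-4358 + \frac{1}{7511}} = - \frac{2744}{-4358 + \frac{1}{7511}} = - \frac{2744}{- \frac{32732937}{7511}} = \left(-2744\right) \left(- \frac{7511}{32732937}\right) = \frac{20610184}{32732937}$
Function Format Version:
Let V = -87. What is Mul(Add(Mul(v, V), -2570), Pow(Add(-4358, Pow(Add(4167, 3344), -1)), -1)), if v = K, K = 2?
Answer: Rational(20610184, 32732937) ≈ 0.62965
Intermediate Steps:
v = 2
Mul(Add(Mul(v, V), -2570), Pow(Add(-4358, Pow(Add(4167, 3344), -1)), -1)) = Mul(Add(Mul(2, -87), -2570), Pow(Add(-4358, Pow(Add(4167, 3344), -1)), -1)) = Mul(Add(-174, -2570), Pow(Add(-4358, Pow(7511, -1)), -1)) = Mul(-2744, Pow(Add(-4358, Rational(1, 7511)), -1)) = Mul(-2744, Pow(Rational(-32732937, 7511), -1)) = Mul(-2744, Rational(-7511, 32732937)) = Rational(20610184, 32732937)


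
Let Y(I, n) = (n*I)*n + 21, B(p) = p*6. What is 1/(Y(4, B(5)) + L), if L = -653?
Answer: 1/2968 ≈ 0.00033693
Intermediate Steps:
B(p) = 6*p
Y(I, n) = 21 + I*n² (Y(I, n) = (I*n)*n + 21 = I*n² + 21 = 21 + I*n²)
1/(Y(4, B(5)) + L) = 1/((21 + 4*(6*5)²) - 653) = 1/((21 + 4*30²) - 653) = 1/((21 + 4*900) - 653) = 1/((21 + 3600) - 653) = 1/(3621 - 653) = 1/2968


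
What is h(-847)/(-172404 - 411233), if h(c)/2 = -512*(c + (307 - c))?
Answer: 314368/583637 ≈ 0.53864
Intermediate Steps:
h(c) = -314368 (h(c) = 2*(-512*(c + (307 - c))) = 2*(-512*307) = 2*(-157184) = -314368)
h(-847)/(-172404 - 411233) = -314368/(-172404 - 411233) = -314368/(-583637) = -314368*(-1/583637) = 314368/583637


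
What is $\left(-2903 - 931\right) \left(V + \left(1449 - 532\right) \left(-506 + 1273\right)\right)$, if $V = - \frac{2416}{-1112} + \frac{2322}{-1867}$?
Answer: $- \frac{699804128004822}{259513} \approx -2.6966 \cdot 10^{9}$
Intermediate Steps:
$V = \frac{241076}{259513}$ ($V = \left(-2416\right) \left(- \frac{1}{1112}\right) + 2322 \left(- \frac{1}{1867}\right) = \frac{302}{139} - \frac{2322}{1867} = \frac{241076}{259513} \approx 0.92896$)
$\left(-2903 - 931\right) \left(V + \left(1449 - 532\right) \left(-506 + 1273\right)\right) = \left(-2903 - 931\right) \left(\frac{241076}{259513} + \left(1449 - 532\right) \left(-506 + 1273\right)\right) = - 3834 \left(\frac{241076}{259513} + 917 \cdot 767\right) = - 3834 \left(\frac{241076}{259513} + 703339\right) = \left(-3834\right) \frac{182525854983}{259513} = - \frac{699804128004822}{259513}$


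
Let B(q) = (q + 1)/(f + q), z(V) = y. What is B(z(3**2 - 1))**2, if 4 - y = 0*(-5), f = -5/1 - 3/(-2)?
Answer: 100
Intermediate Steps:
f = -7/2 (f = -5*1 - 3*(-1/2) = -5 + 3/2 = -7/2 ≈ -3.5000)
y = 4 (y = 4 - 0*(-5) = 4 - 1*0 = 4 + 0 = 4)
z(V) = 4
B(q) = (1 + q)/(-7/2 + q) (B(q) = (q + 1)/(-7/2 + q) = (1 + q)/(-7/2 + q))
B(z(3**2 - 1))**2 = (2*(1 + 4)/(-7 + 2*4))**2 = (2*5/(-7 + 8))**2 = (2*5/1)**2 = (2*1*5)**2 = 10**2 = 100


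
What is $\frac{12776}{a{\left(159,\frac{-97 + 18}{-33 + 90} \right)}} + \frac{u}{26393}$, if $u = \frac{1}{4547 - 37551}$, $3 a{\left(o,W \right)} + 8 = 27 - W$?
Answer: $\frac{951516566574475}{506094326332} \approx 1880.1$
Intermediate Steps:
$a{\left(o,W \right)} = \frac{19}{3} - \frac{W}{3}$ ($a{\left(o,W \right)} = - \frac{8}{3} + \frac{27 - W}{3} = - \frac{8}{3} - \left(-9 + \frac{W}{3}\right) = \frac{19}{3} - \frac{W}{3}$)
$u = - \frac{1}{33004}$ ($u = \frac{1}{-33004} = - \frac{1}{33004} \approx -3.0299 \cdot 10^{-5}$)
$\frac{12776}{a{\left(159,\frac{-97 + 18}{-33 + 90} \right)}} + \frac{u}{26393} = \frac{12776}{\frac{19}{3} - \frac{\left(-97 + 18\right) \frac{1}{-33 + 90}}{3}} - \frac{1}{33004 \cdot 26393} = \frac{12776}{\frac{19}{3} - \frac{\left(-79\right) \frac{1}{57}}{3}} - \frac{1}{871074572} = \frac{12776}{\frac{19}{3} - - \frac{79}{171}} - \frac{1}{871074572} = \frac{12776}{\frac{19}{3} + \frac{79}{171}} - \frac{1}{871074572} = \frac{12776}{\frac{1162}{171}} - \frac{1}{871074572} = 12776 \cdot \frac{171}{1162} - \frac{1}{871074572} = \frac{1092348}{581} - \frac{1}{871074572} = \frac{951516566574475}{506094326332}$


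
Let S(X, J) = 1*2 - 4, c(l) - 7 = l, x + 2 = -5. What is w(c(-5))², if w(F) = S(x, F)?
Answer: 4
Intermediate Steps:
x = -7 (x = -2 - 5 = -7)
c(l) = 7 + l
S(X, J) = -2 (S(X, J) = 2 - 4 = -2)
w(F) = -2
w(c(-5))² = (-2)² = 4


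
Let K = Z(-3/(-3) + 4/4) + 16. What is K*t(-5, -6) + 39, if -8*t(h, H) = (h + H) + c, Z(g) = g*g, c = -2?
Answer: 143/2 ≈ 71.500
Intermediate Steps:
Z(g) = g²
K = 20 (K = (-3/(-3) + 4/4)² + 16 = (-3*(-⅓) + 4*(¼))² + 16 = (1 + 1)² + 16 = 2² + 16 = 4 + 16 = 20)
t(h, H) = ¼ - H/8 - h/8 (t(h, H) = -((h + H) - 2)/8 = -((H + h) - 2)/8 = -(-2 + H + h)/8 = ¼ - H/8 - h/8)
K*t(-5, -6) + 39 = 20*(¼ - ⅛*(-6) - ⅛*(-5)) + 39 = 20*(¼ + ¾ + 5/8) + 39 = 20*(13/8) + 39 = 65/2 + 39 = 143/2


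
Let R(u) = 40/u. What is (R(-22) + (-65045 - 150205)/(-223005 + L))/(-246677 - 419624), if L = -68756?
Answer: 3467470/2138407106671 ≈ 1.6215e-6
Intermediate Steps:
(R(-22) + (-65045 - 150205)/(-223005 + L))/(-246677 - 419624) = (40/(-22) + (-65045 - 150205)/(-223005 - 68756))/(-246677 - 419624) = (40*(-1/22) - 215250/(-291761))/(-666301) = (-20/11 - 215250*(-1/291761))*(-1/666301) = (-20/11 + 215250/291761)*(-1/666301) = -3467470/3209371*(-1/666301) = 3467470/2138407106671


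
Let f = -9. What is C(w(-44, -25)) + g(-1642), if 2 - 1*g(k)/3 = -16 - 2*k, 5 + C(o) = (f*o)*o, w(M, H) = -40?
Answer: -24203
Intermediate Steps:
C(o) = -5 - 9*o**2 (C(o) = -5 + (-9*o)*o = -5 - 9*o**2)
g(k) = 54 + 6*k (g(k) = 6 - 3*(-16 - 2*k) = 6 + (48 + 6*k) = 54 + 6*k)
C(w(-44, -25)) + g(-1642) = (-5 - 9*(-40)**2) + (54 + 6*(-1642)) = (-5 - 9*1600) + (54 - 9852) = (-5 - 14400) - 9798 = -14405 - 9798 = -24203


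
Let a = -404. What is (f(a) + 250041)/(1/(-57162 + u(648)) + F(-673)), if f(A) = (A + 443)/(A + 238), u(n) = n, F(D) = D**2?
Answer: 1172856715119/2124536848915 ≈ 0.55205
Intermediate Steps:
f(A) = (443 + A)/(238 + A)
(f(a) + 250041)/(1/(-57162 + u(648)) + F(-673)) = ((443 - 404)/(238 - 404) + 250041)/(1/(-57162 + 648) + (-673)**2) = (39/(-166) + 250041)/(1/(-56514) + 452929) = (-1/166*39 + 250041)/(-1/56514 + 452929) = (-39/166 + 250041)/(25596829505/56514) = (41506767/166)*(56514/25596829505) = 1172856715119/2124536848915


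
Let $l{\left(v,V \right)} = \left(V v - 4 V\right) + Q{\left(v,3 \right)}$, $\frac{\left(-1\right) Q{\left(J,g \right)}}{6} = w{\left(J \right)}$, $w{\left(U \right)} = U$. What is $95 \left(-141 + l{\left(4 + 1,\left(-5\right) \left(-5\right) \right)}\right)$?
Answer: $-13870$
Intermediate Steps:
$Q{\left(J,g \right)} = - 6 J$
$l{\left(v,V \right)} = - 6 v - 4 V + V v$ ($l{\left(v,V \right)} = \left(V v - 4 V\right) - 6 v = \left(- 4 V + V v\right) - 6 v = - 6 v - 4 V + V v$)
$95 \left(-141 + l{\left(4 + 1,\left(-5\right) \left(-5\right) \right)}\right) = 95 \left(-141 - \left(6 \left(4 + 1\right) - \left(-5\right) \left(-5\right) \left(4 + 1\right) + 4 \left(-5\right) \left(-5\right)\right)\right) = 95 \left(-141 - 5\right) = 95 \left(-146\right) = -13870$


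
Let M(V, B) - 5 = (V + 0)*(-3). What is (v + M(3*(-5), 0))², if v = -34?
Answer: 256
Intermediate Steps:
M(V, B) = 5 - 3*V (M(V, B) = 5 + (V + 0)*(-3) = 5 + V*(-3) = 5 - 3*V)
(v + M(3*(-5), 0))² = (-34 + (5 - 9*(-5)))² = (-34 + (5 - 3*(-15)))² = (-34 + (5 + 45))² = (-34 + 50)² = 16² = 256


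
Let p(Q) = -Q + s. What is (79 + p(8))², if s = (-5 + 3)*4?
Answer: 3969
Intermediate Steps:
s = -8 (s = -2*4 = -8)
p(Q) = -8 - Q (p(Q) = -Q - 8 = -8 - Q)
(79 + p(8))² = (79 + (-8 - 1*8))² = (79 + (-8 - 8))² = (79 - 16)² = 63² = 3969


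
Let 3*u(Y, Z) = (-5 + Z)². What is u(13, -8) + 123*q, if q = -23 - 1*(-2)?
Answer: -7580/3 ≈ -2526.7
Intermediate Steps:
q = -21 (q = -23 + 2 = -21)
u(Y, Z) = (-5 + Z)²/3
u(13, -8) + 123*q = (-5 - 8)²/3 + 123*(-21) = (⅓)*(-13)² - 2583 = (⅓)*169 - 2583 = 169/3 - 2583 = -7580/3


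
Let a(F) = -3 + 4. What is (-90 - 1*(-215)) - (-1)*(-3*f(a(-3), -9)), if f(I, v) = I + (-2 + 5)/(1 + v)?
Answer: 985/8 ≈ 123.13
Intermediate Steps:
a(F) = 1
f(I, v) = I + 3/(1 + v)
(-90 - 1*(-215)) - (-1)*(-3*f(a(-3), -9)) = (-90 - 1*(-215)) - (-1)*(-3*(3 + 1 + 1*(-9))/(1 - 9)) = (-90 + 215) - (-1)*(-3*(3 + 1 - 9)/(-8)) = 125 - (-1)*(-(-3)*(-5)/8) = 125 - (-1)*(-3*5/8) = 125 - (-1)*(-15)/8 = 125 - 1*15/8 = 125 - 15/8 = 985/8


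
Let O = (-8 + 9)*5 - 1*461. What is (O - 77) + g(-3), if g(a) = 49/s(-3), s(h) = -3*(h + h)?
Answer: -9545/18 ≈ -530.28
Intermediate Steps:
s(h) = -6*h
O = -456 (O = 1*5 - 461 = 5 - 461 = -456)
g(a) = 49/18 (g(a) = 49/((-6*(-3))) = 49/18)
(O - 77) + g(-3) = (-456 - 77) + 49/18 = -533 + 49/18 = -9545/18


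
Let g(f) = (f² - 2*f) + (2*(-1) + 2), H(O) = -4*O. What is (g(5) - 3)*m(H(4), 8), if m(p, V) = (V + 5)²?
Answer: 2028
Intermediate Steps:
m(p, V) = (5 + V)²
g(f) = f² - 2*f (g(f) = (f² - 2*f) + (-2 + 2) = (f² - 2*f) + 0 = f² - 2*f)
(g(5) - 3)*m(H(4), 8) = (5*(-2 + 5) - 3)*(5 + 8)² = (5*3 - 3)*13² = (15 - 3)*169 = 12*169 = 2028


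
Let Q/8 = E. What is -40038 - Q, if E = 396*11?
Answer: -74886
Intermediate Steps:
E = 4356
Q = 34848 (Q = 8*4356 = 34848)
-40038 - Q = -40038 - 1*34848 = -40038 - 34848 = -74886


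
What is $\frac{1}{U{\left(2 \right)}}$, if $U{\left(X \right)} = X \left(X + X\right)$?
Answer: $\frac{1}{8} \approx 0.125$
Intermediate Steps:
$U{\left(X \right)} = 2 X^{2}$ ($U{\left(X \right)} = X 2 X = 2 X^{2}$)
$\frac{1}{U{\left(2 \right)}} = \frac{1}{2 \cdot 2^{2}} = \frac{1}{2 \cdot 4} = \frac{1}{8}$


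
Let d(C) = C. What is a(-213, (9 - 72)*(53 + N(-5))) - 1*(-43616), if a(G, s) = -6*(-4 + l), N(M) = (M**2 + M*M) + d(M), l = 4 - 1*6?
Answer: 43652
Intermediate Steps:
l = -2 (l = 4 - 6 = -2)
N(M) = M + 2*M**2 (N(M) = (M**2 + M*M) + M = (M**2 + M**2) + M = 2*M**2 + M = M + 2*M**2)
a(G, s) = 36 (a(G, s) = -6*(-4 - 2) = -6*(-6) = 36)
a(-213, (9 - 72)*(53 + N(-5))) - 1*(-43616) = 36 - 1*(-43616) = 36 + 43616 = 43652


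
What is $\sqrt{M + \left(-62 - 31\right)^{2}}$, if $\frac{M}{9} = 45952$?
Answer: $3 \sqrt{46913} \approx 649.78$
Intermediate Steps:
$M = 413568$ ($M = 9 \cdot 45952 = 413568$)
$\sqrt{M + \left(-62 - 31\right)^{2}} = \sqrt{413568 + \left(-62 - 31\right)^{2}} = \sqrt{413568 + \left(-93\right)^{2}} = \sqrt{413568 + 8649} = \sqrt{422217} = 3 \sqrt{46913}$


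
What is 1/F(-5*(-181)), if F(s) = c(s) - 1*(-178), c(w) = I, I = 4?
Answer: 1/182 ≈ 0.0054945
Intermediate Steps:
c(w) = 4
F(s) = 182 (F(s) = 4 - 1*(-178) = 4 + 178 = 182)
1/F(-5*(-181)) = 1/182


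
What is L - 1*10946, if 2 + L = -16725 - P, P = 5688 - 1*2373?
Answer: -30988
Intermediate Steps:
P = 3315 (P = 5688 - 2373 = 3315)
L = -20042 (L = -2 + (-16725 - 1*3315) = -2 + (-16725 - 3315) = -2 - 20040 = -20042)
L - 1*10946 = -20042 - 1*10946 = -20042 - 10946 = -30988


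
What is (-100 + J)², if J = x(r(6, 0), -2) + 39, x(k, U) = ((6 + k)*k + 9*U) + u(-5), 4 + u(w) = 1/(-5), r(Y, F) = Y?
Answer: 3136/25 ≈ 125.44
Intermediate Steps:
u(w) = -21/5 (u(w) = -4 + 1/(-5) = -4 - ⅕ = -21/5)
x(k, U) = -21/5 + 9*U + k*(6 + k) (x(k, U) = ((6 + k)*k + 9*U) - 21/5 = (k*(6 + k) + 9*U) - 21/5 = (9*U + k*(6 + k)) - 21/5 = -21/5 + 9*U + k*(6 + k))
J = 444/5 (J = (-21/5 + 6² + 6*6 + 9*(-2)) + 39 = (-21/5 + 36 + 36 - 18) + 39 = 249/5 + 39 = 444/5 ≈ 88.800)
(-100 + J)² = (-100 + 444/5)² = (-56/5)² = 3136/25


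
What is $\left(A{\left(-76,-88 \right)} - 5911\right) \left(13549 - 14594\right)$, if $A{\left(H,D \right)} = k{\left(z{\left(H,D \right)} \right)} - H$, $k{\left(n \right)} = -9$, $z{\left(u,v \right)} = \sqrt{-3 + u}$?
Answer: $6106980$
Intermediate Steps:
$A{\left(H,D \right)} = -9 - H$
$\left(A{\left(-76,-88 \right)} - 5911\right) \left(13549 - 14594\right) = \left(\left(-9 - -76\right) - 5911\right) \left(13549 - 14594\right) = \left(\left(-9 + 76\right) - 5911\right) \left(-1045\right) = \left(67 - 5911\right) \left(-1045\right) = \left(-5844\right) \left(-1045\right) = 6106980$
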